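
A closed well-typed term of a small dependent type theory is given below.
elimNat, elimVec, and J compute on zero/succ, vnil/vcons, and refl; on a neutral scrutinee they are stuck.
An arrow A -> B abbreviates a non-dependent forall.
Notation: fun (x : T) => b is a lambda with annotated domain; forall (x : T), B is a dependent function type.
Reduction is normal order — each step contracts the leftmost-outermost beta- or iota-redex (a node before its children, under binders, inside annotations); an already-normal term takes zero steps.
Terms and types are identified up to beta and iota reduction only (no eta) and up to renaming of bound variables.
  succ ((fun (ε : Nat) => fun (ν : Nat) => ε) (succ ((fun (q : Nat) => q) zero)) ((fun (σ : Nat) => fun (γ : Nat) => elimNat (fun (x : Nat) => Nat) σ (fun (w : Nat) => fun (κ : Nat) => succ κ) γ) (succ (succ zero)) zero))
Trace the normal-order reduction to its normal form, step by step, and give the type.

normal-order reduction:
  succ ((fun (ε : Nat) => fun (ν : Nat) => ε) (succ ((fun (q : Nat) => q) zero)) ((fun (σ : Nat) => fun (γ : Nat) => elimNat (fun (x : Nat) => Nat) σ (fun (w : Nat) => fun (κ : Nat) => succ κ) γ) (succ (succ zero)) zero))
  ~> succ ((fun (ε : Nat) => succ ((fun (ν : Nat) => ν) zero)) ((fun (q : Nat) => fun (σ : Nat) => elimNat (fun (γ : Nat) => Nat) q (fun (x : Nat) => fun (w : Nat) => succ w) σ) (succ (succ zero)) zero))
  ~> succ (succ ((fun (ε : Nat) => ε) zero))
  ~> succ (succ zero)
type:
  Nat


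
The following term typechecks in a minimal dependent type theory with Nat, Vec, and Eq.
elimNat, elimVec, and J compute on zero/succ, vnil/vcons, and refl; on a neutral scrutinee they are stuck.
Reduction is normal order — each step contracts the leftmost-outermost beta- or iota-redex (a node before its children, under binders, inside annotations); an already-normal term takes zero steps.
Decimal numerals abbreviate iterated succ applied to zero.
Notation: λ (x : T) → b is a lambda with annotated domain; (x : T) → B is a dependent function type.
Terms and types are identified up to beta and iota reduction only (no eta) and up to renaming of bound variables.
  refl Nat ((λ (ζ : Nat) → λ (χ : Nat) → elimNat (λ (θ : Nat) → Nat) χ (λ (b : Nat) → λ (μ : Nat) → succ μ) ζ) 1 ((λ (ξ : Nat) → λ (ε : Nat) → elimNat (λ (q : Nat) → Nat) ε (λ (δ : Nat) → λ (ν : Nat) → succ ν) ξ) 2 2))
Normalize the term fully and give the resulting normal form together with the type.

normal form:
  refl Nat 5
type:
  Eq Nat 5 5


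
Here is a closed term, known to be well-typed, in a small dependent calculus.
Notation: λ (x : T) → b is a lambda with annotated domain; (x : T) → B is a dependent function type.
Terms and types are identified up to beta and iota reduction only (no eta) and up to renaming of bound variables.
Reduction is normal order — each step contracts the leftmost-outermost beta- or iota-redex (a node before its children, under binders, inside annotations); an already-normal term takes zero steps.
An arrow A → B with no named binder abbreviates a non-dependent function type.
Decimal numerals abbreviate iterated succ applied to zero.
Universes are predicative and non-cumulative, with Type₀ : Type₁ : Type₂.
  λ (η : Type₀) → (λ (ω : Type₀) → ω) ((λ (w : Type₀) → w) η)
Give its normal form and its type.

normal form:
  λ (η : Type₀) → η
inferred type:
  Type₀ → Type₀
observation: reduction starts at a beta-redex, and 2 normal-order steps reach the normal form.


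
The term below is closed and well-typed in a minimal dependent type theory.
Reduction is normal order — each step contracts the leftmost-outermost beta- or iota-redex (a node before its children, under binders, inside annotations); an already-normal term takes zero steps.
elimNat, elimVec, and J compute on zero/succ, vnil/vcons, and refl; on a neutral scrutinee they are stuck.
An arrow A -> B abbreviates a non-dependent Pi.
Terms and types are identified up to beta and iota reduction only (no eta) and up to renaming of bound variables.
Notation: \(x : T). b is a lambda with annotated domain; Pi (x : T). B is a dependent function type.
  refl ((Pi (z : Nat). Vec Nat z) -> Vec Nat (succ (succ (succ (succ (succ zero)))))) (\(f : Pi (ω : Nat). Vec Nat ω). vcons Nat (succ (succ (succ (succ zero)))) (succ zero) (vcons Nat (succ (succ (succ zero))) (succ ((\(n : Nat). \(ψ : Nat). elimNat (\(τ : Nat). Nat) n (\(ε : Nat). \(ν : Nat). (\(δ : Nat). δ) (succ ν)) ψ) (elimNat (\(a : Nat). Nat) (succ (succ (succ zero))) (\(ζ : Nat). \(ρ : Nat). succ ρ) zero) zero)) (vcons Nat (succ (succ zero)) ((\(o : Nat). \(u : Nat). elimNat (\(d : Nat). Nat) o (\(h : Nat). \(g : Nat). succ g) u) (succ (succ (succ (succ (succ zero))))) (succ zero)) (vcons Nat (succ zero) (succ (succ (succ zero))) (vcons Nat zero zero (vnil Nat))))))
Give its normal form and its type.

reduced normal form:
  refl ((Pi (z : Nat). Vec Nat z) -> Vec Nat (succ (succ (succ (succ (succ zero)))))) (\(f : Pi (ω : Nat). Vec Nat ω). vcons Nat (succ (succ (succ (succ zero)))) (succ zero) (vcons Nat (succ (succ (succ zero))) (succ (succ (succ (succ zero)))) (vcons Nat (succ (succ zero)) (succ (succ (succ (succ (succ (succ zero)))))) (vcons Nat (succ zero) (succ (succ (succ zero))) (vcons Nat zero zero (vnil Nat))))))
the term's type:
  Eq ((Pi (z : Nat). Vec Nat z) -> Vec Nat (succ (succ (succ (succ (succ zero)))))) (\(f : Pi (ω : Nat). Vec Nat ω). vcons Nat (succ (succ (succ (succ zero)))) (succ zero) (vcons Nat (succ (succ (succ zero))) (succ (succ (succ (succ zero)))) (vcons Nat (succ (succ zero)) (succ (succ (succ (succ (succ (succ zero)))))) (vcons Nat (succ zero) (succ (succ (succ zero))) (vcons Nat zero zero (vnil Nat)))))) (\(n : Pi (ψ : Nat). Vec Nat ψ). vcons Nat (succ (succ (succ (succ zero)))) (succ zero) (vcons Nat (succ (succ (succ zero))) (succ (succ (succ (succ zero)))) (vcons Nat (succ (succ zero)) (succ (succ (succ (succ (succ (succ zero)))))) (vcons Nat (succ zero) (succ (succ (succ zero))) (vcons Nat zero zero (vnil Nat))))))


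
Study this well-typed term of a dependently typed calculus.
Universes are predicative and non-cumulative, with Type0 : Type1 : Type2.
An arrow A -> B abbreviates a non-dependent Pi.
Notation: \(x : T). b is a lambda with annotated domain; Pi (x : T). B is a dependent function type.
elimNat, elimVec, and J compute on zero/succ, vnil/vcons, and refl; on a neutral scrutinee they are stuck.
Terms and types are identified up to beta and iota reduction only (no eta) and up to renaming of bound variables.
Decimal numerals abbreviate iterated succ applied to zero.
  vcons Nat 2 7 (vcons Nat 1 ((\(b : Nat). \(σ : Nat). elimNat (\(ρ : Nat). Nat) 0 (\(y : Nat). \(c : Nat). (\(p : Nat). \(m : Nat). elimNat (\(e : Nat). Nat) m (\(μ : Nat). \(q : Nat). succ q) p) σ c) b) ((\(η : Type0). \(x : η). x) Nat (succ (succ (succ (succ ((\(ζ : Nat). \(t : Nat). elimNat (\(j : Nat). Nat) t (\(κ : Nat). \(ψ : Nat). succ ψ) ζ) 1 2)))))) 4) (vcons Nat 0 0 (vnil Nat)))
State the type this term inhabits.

inferred type:
  Vec Nat 3


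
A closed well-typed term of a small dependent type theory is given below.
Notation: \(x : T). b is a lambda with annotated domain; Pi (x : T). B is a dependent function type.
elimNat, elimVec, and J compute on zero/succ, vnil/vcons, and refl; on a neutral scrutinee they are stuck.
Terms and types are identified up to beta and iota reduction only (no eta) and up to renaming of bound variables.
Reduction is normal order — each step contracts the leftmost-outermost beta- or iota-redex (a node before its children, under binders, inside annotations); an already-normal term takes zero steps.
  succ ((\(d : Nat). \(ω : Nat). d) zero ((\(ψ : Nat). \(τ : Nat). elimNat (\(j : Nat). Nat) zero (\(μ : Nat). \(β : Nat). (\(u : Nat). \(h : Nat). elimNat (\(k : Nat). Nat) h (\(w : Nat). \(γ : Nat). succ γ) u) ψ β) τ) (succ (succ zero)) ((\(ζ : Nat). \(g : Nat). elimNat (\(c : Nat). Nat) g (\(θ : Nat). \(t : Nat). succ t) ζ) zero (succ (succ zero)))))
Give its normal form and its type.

resulting normal form:
  succ zero
type:
  Nat


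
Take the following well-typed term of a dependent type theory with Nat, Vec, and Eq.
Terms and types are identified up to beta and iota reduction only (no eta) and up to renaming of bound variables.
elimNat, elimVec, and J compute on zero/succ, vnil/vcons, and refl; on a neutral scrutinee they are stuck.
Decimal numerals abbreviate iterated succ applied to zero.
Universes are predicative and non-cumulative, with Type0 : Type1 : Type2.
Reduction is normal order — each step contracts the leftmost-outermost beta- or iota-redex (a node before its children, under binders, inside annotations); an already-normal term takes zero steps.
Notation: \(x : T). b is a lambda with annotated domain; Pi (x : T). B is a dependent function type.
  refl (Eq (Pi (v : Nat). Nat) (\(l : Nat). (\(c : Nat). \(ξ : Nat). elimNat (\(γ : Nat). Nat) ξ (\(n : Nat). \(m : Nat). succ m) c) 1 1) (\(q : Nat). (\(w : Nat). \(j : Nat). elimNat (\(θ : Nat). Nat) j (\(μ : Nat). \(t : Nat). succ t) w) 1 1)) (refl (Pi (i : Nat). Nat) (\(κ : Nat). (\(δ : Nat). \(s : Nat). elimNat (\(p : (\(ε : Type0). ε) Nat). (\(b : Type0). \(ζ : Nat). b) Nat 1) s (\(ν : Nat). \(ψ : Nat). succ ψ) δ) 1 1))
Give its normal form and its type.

resulting normal form:
  refl (Eq (Pi (v : Nat). Nat) (\(l : Nat). 2) (\(c : Nat). 2)) (refl (Pi (ξ : Nat). Nat) (\(γ : Nat). 2))
type:
  Eq (Eq (Pi (v : Nat). Nat) (\(l : Nat). 2) (\(c : Nat). 2)) (refl (Pi (ξ : Nat). Nat) (\(γ : Nat). 2)) (refl (Pi (n : Nat). Nat) (\(m : Nat). 2))


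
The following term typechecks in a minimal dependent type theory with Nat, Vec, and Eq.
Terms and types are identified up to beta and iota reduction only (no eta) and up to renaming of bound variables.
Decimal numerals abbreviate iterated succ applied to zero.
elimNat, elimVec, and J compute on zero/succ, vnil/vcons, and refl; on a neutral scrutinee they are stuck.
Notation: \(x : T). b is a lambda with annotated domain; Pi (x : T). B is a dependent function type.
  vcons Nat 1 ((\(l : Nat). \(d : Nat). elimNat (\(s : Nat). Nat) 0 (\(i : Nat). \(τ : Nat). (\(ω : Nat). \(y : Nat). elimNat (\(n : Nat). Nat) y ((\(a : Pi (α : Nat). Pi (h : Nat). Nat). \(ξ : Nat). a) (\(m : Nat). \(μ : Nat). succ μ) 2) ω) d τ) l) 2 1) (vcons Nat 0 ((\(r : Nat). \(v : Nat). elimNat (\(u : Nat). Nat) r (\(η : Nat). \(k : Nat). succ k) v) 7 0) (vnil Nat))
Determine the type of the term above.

type:
  Vec Nat 2


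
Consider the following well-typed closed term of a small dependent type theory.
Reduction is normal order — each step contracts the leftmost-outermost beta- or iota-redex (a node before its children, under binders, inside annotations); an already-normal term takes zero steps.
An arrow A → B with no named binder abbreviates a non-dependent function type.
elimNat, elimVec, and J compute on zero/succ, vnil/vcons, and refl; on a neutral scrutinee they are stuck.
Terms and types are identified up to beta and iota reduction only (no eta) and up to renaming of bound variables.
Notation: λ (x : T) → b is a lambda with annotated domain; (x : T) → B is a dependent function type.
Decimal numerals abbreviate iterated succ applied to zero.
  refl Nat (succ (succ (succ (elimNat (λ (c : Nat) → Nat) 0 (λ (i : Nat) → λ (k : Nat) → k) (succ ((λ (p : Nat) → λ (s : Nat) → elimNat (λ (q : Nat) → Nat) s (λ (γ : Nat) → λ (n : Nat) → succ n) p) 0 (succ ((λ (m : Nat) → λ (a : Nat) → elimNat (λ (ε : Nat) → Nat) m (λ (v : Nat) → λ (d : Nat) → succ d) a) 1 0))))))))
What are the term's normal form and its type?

resulting normal form:
  refl Nat 3
type:
  Eq Nat 3 3
observation: reduction starts at an elimNat iota-redex, and 16 normal-order steps reach the normal form.


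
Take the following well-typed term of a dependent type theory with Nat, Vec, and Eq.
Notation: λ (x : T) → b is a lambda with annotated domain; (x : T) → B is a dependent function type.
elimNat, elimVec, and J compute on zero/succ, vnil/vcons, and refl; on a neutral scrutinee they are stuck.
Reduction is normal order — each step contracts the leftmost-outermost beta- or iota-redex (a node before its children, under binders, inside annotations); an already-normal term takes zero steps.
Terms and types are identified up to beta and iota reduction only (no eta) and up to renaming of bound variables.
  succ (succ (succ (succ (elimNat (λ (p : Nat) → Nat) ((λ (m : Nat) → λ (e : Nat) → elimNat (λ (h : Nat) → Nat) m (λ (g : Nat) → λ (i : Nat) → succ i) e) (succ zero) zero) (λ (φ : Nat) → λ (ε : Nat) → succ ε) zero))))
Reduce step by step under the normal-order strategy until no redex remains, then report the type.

normal-order reduction:
  succ (succ (succ (succ (elimNat (λ (p : Nat) → Nat) ((λ (m : Nat) → λ (e : Nat) → elimNat (λ (h : Nat) → Nat) m (λ (g : Nat) → λ (i : Nat) → succ i) e) (succ zero) zero) (λ (φ : Nat) → λ (ε : Nat) → succ ε) zero))))
  ~> succ (succ (succ (succ ((λ (p : Nat) → λ (m : Nat) → elimNat (λ (e : Nat) → Nat) p (λ (h : Nat) → λ (g : Nat) → succ g) m) (succ zero) zero))))
  ~> succ (succ (succ (succ ((λ (p : Nat) → elimNat (λ (m : Nat) → Nat) (succ zero) (λ (e : Nat) → λ (h : Nat) → succ h) p) zero))))
  ~> succ (succ (succ (succ (elimNat (λ (p : Nat) → Nat) (succ zero) (λ (m : Nat) → λ (e : Nat) → succ e) zero))))
  ~> succ (succ (succ (succ (succ zero))))
inferred type:
  Nat


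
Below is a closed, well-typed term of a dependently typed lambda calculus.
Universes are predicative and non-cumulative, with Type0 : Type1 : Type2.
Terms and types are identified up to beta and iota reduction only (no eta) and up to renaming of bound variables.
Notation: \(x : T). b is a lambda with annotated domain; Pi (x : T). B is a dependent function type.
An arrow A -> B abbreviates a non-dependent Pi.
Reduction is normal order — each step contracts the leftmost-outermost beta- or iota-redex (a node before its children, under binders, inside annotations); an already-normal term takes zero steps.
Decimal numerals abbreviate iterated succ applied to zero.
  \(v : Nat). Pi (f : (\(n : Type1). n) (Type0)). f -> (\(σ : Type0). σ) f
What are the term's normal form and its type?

resulting normal form:
  \(v : Nat). Pi (f : Type0). f -> f
inferred type:
  Nat -> Type1
observation: 2 normal-order steps separate the term from its normal form.


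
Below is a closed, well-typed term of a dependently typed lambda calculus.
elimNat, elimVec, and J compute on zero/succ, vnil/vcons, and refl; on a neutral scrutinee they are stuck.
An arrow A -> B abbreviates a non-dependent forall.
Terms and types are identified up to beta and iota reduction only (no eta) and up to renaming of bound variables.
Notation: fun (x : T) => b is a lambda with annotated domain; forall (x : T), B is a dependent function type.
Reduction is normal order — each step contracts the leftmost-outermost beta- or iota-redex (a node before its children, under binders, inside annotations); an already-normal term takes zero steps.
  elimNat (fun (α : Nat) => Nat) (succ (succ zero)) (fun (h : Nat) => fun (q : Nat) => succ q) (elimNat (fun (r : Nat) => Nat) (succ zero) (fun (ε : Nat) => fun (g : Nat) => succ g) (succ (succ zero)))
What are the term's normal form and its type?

reduced normal form:
  succ (succ (succ (succ (succ zero))))
the term's type:
  Nat
observation: reduction starts at an elimNat iota-redex, and 17 normal-order steps reach the normal form.


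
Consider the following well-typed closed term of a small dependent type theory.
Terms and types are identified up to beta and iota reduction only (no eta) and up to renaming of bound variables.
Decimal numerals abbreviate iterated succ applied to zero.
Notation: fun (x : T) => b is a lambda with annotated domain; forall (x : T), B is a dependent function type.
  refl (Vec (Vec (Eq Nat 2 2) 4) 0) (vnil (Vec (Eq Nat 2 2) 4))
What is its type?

the term's type:
  Eq (Vec (Vec (Eq Nat 2 2) 4) 0) (vnil (Vec (Eq Nat 2 2) 4)) (vnil (Vec (Eq Nat 2 2) 4))


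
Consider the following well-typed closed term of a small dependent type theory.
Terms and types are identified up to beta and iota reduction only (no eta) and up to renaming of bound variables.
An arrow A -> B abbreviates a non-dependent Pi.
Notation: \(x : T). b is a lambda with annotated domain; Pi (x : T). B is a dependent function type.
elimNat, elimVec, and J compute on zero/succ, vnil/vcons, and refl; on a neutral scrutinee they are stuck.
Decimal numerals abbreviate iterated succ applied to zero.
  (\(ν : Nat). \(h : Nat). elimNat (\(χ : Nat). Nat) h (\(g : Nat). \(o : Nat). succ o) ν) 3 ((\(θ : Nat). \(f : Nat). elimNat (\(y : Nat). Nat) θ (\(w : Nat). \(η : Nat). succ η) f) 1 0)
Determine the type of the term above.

the term's type:
  Nat


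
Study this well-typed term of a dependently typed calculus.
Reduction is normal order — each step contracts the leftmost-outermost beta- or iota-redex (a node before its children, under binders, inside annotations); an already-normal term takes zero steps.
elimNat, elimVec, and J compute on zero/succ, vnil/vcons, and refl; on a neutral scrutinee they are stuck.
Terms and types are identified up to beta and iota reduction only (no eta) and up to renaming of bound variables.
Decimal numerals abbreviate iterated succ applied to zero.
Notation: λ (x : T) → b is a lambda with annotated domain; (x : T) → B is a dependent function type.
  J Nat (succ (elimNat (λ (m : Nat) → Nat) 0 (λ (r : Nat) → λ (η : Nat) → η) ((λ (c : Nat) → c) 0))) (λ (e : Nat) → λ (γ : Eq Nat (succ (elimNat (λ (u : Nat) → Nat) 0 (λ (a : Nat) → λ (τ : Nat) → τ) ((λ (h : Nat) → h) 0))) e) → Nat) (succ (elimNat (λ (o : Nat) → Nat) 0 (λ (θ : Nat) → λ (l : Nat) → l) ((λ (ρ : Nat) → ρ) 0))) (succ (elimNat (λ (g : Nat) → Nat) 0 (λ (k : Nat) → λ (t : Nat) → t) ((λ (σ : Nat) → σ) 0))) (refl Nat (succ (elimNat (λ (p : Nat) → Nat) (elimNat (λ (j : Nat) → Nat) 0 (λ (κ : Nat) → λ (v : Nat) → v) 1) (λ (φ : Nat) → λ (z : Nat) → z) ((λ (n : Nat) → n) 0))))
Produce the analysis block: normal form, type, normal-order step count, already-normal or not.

normal form:
  1
inferred type:
  Nat
reduction steps (normal order): 3
term was already normal: no
first redex: a J iota-redex


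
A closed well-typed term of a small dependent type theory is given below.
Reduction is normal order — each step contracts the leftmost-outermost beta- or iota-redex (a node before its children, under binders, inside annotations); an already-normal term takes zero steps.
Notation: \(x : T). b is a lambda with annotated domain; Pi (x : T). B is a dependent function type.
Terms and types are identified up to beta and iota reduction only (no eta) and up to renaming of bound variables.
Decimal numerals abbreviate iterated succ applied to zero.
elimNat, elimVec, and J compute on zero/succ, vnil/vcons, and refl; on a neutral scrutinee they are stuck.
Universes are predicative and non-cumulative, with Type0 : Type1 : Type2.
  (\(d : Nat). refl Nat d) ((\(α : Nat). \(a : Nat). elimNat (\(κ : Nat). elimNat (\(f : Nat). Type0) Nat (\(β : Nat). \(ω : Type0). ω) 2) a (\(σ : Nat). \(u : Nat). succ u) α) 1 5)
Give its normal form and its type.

reduced normal form:
  refl Nat 6
type:
  Eq Nat 6 6
observation: the term reaches its normal form after 7 normal-order steps.


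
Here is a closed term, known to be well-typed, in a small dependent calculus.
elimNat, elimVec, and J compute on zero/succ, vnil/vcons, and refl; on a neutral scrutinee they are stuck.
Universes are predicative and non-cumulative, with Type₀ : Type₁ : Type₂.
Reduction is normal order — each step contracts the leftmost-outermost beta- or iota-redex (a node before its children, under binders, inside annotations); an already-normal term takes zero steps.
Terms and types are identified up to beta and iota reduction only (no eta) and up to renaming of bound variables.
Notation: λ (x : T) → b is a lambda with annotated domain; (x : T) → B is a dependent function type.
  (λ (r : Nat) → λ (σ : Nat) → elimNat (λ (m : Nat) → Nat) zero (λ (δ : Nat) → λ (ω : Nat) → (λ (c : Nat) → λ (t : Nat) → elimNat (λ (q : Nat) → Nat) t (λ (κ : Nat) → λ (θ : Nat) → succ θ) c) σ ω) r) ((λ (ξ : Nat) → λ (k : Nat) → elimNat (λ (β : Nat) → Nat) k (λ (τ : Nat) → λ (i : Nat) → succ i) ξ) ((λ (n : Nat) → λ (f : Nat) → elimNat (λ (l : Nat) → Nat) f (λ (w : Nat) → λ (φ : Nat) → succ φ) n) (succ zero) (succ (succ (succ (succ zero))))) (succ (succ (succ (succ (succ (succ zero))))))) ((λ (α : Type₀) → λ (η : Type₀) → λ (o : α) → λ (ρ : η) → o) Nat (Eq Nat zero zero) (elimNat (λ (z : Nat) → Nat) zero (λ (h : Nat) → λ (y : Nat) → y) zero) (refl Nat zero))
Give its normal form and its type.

reduced normal form:
  zero
the term's type:
  Nat
observation: 68 normal-order steps normalize the term, beginning with a beta-redex.


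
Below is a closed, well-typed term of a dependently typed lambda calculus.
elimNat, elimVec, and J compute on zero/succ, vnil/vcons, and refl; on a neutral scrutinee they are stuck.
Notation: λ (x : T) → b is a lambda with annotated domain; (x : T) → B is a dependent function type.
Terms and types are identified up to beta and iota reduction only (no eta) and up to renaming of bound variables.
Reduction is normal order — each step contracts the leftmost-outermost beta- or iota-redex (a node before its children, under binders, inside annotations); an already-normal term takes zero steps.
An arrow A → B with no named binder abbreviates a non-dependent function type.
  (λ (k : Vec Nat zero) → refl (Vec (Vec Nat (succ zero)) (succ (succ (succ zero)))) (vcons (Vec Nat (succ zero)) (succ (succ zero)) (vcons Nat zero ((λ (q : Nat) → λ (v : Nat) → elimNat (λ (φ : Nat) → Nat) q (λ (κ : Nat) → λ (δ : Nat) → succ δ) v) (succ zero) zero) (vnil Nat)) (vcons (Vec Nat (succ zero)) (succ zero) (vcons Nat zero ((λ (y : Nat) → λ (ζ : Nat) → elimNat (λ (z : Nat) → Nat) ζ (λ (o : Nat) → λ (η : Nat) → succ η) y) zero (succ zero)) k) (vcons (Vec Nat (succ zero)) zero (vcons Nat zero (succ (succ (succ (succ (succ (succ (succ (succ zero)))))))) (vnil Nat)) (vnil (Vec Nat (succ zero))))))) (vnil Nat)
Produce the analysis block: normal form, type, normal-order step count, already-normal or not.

reduced normal form:
  refl (Vec (Vec Nat (succ zero)) (succ (succ (succ zero)))) (vcons (Vec Nat (succ zero)) (succ (succ zero)) (vcons Nat zero (succ zero) (vnil Nat)) (vcons (Vec Nat (succ zero)) (succ zero) (vcons Nat zero (succ zero) (vnil Nat)) (vcons (Vec Nat (succ zero)) zero (vcons Nat zero (succ (succ (succ (succ (succ (succ (succ (succ zero)))))))) (vnil Nat)) (vnil (Vec Nat (succ zero))))))
type:
  Eq (Vec (Vec Nat (succ zero)) (succ (succ (succ zero)))) (vcons (Vec Nat (succ zero)) (succ (succ zero)) (vcons Nat zero (succ zero) (vnil Nat)) (vcons (Vec Nat (succ zero)) (succ zero) (vcons Nat zero (succ zero) (vnil Nat)) (vcons (Vec Nat (succ zero)) zero (vcons Nat zero (succ (succ (succ (succ (succ (succ (succ (succ zero)))))))) (vnil Nat)) (vnil (Vec Nat (succ zero)))))) (vcons (Vec Nat (succ zero)) (succ (succ zero)) (vcons Nat zero (succ zero) (vnil Nat)) (vcons (Vec Nat (succ zero)) (succ zero) (vcons Nat zero (succ zero) (vnil Nat)) (vcons (Vec Nat (succ zero)) zero (vcons Nat zero (succ (succ (succ (succ (succ (succ (succ (succ zero)))))))) (vnil Nat)) (vnil (Vec Nat (succ zero))))))
reduction steps (normal order): 7
started in normal form: no
first contracted redex: a beta-redex


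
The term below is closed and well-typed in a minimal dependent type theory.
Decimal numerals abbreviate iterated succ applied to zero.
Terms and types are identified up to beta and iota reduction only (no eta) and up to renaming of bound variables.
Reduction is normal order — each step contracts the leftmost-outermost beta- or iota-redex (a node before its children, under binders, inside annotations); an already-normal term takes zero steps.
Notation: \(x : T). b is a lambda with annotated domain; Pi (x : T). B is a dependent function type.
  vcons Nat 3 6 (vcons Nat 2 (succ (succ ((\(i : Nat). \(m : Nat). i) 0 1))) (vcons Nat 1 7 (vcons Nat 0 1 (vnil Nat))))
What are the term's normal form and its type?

reduced normal form:
  vcons Nat 3 6 (vcons Nat 2 2 (vcons Nat 1 7 (vcons Nat 0 1 (vnil Nat))))
inferred type:
  Vec Nat 4


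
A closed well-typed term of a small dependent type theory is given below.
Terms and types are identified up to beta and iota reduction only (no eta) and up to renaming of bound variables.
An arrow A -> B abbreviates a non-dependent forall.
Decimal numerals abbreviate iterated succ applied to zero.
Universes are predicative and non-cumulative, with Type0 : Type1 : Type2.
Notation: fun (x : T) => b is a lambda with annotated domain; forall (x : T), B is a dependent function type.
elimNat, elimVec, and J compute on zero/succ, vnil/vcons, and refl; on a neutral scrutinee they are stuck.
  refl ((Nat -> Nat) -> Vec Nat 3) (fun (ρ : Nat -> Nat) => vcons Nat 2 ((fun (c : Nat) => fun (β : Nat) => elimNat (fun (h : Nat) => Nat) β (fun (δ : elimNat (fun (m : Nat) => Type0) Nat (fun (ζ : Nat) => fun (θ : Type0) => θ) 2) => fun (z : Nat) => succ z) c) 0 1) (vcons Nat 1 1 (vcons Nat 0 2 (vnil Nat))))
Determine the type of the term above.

the term's type:
  Eq ((Nat -> Nat) -> Vec Nat 3) (fun (ρ : Nat -> Nat) => vcons Nat 2 1 (vcons Nat 1 1 (vcons Nat 0 2 (vnil Nat)))) (fun (c : Nat -> Nat) => vcons Nat 2 1 (vcons Nat 1 1 (vcons Nat 0 2 (vnil Nat))))


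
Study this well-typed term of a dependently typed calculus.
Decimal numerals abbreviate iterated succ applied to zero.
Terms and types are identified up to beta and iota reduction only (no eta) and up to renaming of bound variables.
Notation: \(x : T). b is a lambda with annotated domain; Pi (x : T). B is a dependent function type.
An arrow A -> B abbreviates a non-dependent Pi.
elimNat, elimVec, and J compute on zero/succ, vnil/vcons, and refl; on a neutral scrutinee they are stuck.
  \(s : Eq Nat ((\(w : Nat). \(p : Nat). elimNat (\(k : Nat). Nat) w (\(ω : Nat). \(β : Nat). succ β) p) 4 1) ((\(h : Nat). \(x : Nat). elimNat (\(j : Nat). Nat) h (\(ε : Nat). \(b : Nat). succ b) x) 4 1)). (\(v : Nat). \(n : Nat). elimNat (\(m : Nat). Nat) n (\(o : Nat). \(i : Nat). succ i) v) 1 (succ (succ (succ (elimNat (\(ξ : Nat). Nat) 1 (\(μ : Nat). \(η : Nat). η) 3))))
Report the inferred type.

inferred type:
  Eq Nat 5 5 -> Nat


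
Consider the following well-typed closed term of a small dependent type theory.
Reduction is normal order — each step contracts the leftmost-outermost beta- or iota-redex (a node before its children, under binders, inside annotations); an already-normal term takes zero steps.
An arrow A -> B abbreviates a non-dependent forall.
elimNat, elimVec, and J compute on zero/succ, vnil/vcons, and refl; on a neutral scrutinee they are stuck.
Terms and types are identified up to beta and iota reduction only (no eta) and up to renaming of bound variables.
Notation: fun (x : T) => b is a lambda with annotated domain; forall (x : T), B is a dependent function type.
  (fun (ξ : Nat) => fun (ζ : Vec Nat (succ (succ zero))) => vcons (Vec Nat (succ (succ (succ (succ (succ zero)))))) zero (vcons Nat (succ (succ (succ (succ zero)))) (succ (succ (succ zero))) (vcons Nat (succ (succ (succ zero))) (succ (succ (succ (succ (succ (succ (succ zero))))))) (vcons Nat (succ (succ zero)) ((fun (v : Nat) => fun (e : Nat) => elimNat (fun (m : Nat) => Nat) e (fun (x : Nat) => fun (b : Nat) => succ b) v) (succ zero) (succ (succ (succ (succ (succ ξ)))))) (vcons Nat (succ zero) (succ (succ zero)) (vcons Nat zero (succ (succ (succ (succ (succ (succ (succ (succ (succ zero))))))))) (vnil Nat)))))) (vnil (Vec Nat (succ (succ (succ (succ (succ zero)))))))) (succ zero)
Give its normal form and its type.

normal form:
  fun (ξ : Vec Nat (succ (succ zero))) => vcons (Vec Nat (succ (succ (succ (succ (succ zero)))))) zero (vcons Nat (succ (succ (succ (succ zero)))) (succ (succ (succ zero))) (vcons Nat (succ (succ (succ zero))) (succ (succ (succ (succ (succ (succ (succ zero))))))) (vcons Nat (succ (succ zero)) (succ (succ (succ (succ (succ (succ (succ zero))))))) (vcons Nat (succ zero) (succ (succ zero)) (vcons Nat zero (succ (succ (succ (succ (succ (succ (succ (succ (succ zero))))))))) (vnil Nat)))))) (vnil (Vec Nat (succ (succ (succ (succ (succ zero)))))))
type:
  Vec Nat (succ (succ zero)) -> Vec (Vec Nat (succ (succ (succ (succ (succ zero)))))) (succ zero)


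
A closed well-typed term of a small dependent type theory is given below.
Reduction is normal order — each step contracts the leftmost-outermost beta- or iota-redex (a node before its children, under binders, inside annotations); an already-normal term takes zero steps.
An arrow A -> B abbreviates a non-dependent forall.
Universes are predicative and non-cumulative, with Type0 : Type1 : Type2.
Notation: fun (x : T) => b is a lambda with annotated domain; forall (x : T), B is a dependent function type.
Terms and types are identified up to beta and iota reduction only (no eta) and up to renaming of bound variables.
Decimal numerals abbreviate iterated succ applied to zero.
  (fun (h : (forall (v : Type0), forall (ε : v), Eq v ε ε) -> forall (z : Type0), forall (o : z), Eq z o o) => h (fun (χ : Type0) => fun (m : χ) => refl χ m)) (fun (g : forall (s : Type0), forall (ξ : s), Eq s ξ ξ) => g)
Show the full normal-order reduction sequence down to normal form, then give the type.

normal-order reduction:
  (fun (h : (forall (v : Type0), forall (ε : v), Eq v ε ε) -> forall (z : Type0), forall (o : z), Eq z o o) => h (fun (χ : Type0) => fun (m : χ) => refl χ m)) (fun (g : forall (s : Type0), forall (ξ : s), Eq s ξ ξ) => g)
  ~> (fun (h : forall (v : Type0), forall (ε : v), Eq v ε ε) => h) (fun (z : Type0) => fun (o : z) => refl z o)
  ~> fun (h : Type0) => fun (v : h) => refl h v
inferred type:
  forall (h : Type0), forall (v : h), Eq h v v


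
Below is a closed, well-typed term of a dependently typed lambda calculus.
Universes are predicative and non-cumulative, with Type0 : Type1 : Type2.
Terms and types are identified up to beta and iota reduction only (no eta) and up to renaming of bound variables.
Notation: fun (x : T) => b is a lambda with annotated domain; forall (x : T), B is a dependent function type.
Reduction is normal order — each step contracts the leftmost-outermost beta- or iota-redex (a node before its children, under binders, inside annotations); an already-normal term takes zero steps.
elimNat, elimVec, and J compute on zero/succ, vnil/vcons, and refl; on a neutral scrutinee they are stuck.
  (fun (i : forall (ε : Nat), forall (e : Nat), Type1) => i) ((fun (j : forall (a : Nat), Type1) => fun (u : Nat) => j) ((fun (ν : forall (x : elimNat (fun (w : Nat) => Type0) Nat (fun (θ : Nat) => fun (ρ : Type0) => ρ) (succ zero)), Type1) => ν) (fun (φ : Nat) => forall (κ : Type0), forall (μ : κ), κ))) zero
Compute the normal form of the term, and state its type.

normal form:
  fun (i : Nat) => forall (ε : Type0), forall (e : ε), ε
inferred type:
  forall (i : Nat), Type1
observation: normalization takes exactly 4 steps under the normal-order strategy.


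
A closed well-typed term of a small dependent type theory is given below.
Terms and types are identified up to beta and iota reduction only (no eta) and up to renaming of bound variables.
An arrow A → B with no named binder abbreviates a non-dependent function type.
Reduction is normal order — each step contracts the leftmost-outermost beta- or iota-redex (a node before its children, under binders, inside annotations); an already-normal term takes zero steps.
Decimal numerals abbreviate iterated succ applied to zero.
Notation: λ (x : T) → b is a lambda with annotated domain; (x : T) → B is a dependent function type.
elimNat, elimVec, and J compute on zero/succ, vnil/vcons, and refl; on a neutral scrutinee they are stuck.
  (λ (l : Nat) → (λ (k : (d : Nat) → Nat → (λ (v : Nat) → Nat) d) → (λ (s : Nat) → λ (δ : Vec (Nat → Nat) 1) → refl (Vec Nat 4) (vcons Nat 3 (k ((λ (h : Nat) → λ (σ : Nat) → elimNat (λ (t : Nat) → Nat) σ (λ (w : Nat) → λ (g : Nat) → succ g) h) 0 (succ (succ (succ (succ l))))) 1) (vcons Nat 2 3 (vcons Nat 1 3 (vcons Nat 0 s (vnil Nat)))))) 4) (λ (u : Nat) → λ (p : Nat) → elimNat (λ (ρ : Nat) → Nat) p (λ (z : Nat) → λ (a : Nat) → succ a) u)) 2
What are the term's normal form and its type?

reduced normal form:
  λ (l : Vec (Nat → Nat) 1) → refl (Vec Nat 4) (vcons Nat 3 7 (vcons Nat 2 3 (vcons Nat 1 3 (vcons Nat 0 4 (vnil Nat)))))
the term's type:
  Vec (Nat → Nat) 1 → Eq (Vec Nat 4) (vcons Nat 3 7 (vcons Nat 2 3 (vcons Nat 1 3 (vcons Nat 0 4 (vnil Nat))))) (vcons Nat 3 7 (vcons Nat 2 3 (vcons Nat 1 3 (vcons Nat 0 4 (vnil Nat)))))
observation: reduction starts at a beta-redex, and 27 normal-order steps reach the normal form.


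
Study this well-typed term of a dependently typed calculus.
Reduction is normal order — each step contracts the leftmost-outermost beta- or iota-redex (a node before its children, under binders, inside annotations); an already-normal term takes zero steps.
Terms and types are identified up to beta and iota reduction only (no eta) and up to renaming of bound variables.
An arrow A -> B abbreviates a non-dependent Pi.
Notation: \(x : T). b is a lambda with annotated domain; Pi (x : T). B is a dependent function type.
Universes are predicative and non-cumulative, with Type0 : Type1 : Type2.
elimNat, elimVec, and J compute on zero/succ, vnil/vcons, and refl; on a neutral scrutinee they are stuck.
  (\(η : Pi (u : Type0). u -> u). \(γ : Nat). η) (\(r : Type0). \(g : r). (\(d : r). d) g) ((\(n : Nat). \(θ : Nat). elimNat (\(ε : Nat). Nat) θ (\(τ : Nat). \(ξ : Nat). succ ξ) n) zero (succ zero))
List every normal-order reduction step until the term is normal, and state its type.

reduction (normal order):
  (\(η : Pi (u : Type0). u -> u). \(γ : Nat). η) (\(r : Type0). \(g : r). (\(d : r). d) g) ((\(n : Nat). \(θ : Nat). elimNat (\(ε : Nat). Nat) θ (\(τ : Nat). \(ξ : Nat). succ ξ) n) zero (succ zero))
  ~> (\(η : Nat). \(u : Type0). \(γ : u). (\(r : u). r) γ) ((\(g : Nat). \(d : Nat). elimNat (\(n : Nat). Nat) d (\(θ : Nat). \(ε : Nat). succ ε) g) zero (succ zero))
  ~> \(η : Type0). \(u : η). (\(γ : η). γ) u
  ~> \(η : Type0). \(u : η). u
inferred type:
  Pi (η : Type0). η -> η


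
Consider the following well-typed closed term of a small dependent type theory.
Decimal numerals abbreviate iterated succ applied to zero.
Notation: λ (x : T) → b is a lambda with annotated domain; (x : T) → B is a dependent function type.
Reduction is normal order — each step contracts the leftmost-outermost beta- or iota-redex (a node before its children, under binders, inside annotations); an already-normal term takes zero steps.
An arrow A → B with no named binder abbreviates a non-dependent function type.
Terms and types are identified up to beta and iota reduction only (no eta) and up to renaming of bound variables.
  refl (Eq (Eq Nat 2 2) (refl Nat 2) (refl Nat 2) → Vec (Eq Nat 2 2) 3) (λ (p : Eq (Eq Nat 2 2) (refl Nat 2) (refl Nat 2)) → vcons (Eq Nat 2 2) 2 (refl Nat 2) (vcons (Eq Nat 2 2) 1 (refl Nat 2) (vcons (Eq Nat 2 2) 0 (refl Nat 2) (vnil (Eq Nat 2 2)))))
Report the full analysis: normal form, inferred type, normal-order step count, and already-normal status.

resulting normal form:
  refl (Eq (Eq Nat 2 2) (refl Nat 2) (refl Nat 2) → Vec (Eq Nat 2 2) 3) (λ (p : Eq (Eq Nat 2 2) (refl Nat 2) (refl Nat 2)) → vcons (Eq Nat 2 2) 2 (refl Nat 2) (vcons (Eq Nat 2 2) 1 (refl Nat 2) (vcons (Eq Nat 2 2) 0 (refl Nat 2) (vnil (Eq Nat 2 2)))))
type:
  Eq (Eq (Eq Nat 2 2) (refl Nat 2) (refl Nat 2) → Vec (Eq Nat 2 2) 3) (λ (p : Eq (Eq Nat 2 2) (refl Nat 2) (refl Nat 2)) → vcons (Eq Nat 2 2) 2 (refl Nat 2) (vcons (Eq Nat 2 2) 1 (refl Nat 2) (vcons (Eq Nat 2 2) 0 (refl Nat 2) (vnil (Eq Nat 2 2))))) (λ (ε : Eq (Eq Nat 2 2) (refl Nat 2) (refl Nat 2)) → vcons (Eq Nat 2 2) 2 (refl Nat 2) (vcons (Eq Nat 2 2) 1 (refl Nat 2) (vcons (Eq Nat 2 2) 0 (refl Nat 2) (vnil (Eq Nat 2 2)))))
steps to reach normal form (normal order): 0
started in normal form: yes


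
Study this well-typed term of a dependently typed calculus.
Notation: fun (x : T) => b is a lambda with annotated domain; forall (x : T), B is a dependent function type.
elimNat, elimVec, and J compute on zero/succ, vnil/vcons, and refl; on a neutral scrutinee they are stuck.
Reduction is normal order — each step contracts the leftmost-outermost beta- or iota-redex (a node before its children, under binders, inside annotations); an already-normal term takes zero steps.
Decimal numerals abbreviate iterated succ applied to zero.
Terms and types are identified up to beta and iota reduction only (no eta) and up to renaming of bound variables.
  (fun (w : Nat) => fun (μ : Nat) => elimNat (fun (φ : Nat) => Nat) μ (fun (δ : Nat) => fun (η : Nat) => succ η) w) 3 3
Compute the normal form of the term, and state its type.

reduced normal form:
  6
the term's type:
  Nat
observation: 12 normal-order steps separate the term from its normal form.


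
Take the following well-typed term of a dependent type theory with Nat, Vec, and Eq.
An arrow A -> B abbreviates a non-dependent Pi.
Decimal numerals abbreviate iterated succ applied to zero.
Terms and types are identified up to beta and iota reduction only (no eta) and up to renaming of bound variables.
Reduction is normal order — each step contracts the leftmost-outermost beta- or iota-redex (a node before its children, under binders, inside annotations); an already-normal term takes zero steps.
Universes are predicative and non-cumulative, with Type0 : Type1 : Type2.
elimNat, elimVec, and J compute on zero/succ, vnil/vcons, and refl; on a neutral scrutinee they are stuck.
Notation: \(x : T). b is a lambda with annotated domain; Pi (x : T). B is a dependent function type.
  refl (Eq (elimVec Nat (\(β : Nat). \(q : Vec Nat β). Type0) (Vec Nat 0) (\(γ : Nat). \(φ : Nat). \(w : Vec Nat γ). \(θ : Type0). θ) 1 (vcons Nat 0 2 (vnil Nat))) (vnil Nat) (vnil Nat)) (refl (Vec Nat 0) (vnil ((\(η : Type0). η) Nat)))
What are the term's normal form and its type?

resulting normal form:
  refl (Eq (Vec Nat 0) (vnil Nat) (vnil Nat)) (refl (Vec Nat 0) (vnil Nat))
inferred type:
  Eq (Eq (Vec Nat 0) (vnil Nat) (vnil Nat)) (refl (Vec Nat 0) (vnil Nat)) (refl (Vec Nat 0) (vnil Nat))


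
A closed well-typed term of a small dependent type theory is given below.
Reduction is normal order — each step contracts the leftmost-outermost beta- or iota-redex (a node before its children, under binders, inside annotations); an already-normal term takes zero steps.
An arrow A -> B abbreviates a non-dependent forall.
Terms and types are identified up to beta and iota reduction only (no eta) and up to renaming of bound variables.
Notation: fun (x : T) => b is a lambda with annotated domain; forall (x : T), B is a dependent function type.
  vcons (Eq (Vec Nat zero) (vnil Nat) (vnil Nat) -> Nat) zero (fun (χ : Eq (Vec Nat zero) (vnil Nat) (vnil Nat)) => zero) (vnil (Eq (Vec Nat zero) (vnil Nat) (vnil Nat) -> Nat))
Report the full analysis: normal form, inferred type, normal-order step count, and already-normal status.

reduced normal form:
  vcons (Eq (Vec Nat zero) (vnil Nat) (vnil Nat) -> Nat) zero (fun (χ : Eq (Vec Nat zero) (vnil Nat) (vnil Nat)) => zero) (vnil (Eq (Vec Nat zero) (vnil Nat) (vnil Nat) -> Nat))
inferred type:
  Vec (Eq (Vec Nat zero) (vnil Nat) (vnil Nat) -> Nat) (succ zero)
normal-order step count: 0
already normal: yes


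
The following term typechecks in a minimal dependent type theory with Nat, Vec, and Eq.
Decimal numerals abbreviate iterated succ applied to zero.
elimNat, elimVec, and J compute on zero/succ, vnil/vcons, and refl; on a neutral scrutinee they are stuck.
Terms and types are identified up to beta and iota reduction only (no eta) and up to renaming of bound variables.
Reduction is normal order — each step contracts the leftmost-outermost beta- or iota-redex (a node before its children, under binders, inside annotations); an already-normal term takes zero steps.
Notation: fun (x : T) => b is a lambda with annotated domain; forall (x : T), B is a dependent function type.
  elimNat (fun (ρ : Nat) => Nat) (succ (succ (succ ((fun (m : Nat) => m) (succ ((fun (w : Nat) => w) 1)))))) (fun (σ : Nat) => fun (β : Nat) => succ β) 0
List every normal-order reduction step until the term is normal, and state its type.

normal-order reduction sequence:
  elimNat (fun (ρ : Nat) => Nat) (succ (succ (succ ((fun (m : Nat) => m) (succ ((fun (w : Nat) => w) 1)))))) (fun (σ : Nat) => fun (β : Nat) => succ β) 0
  ~> succ (succ (succ ((fun (ρ : Nat) => ρ) (succ ((fun (m : Nat) => m) 1)))))
  ~> succ (succ (succ (succ ((fun (ρ : Nat) => ρ) 1))))
  ~> 5
the term's type:
  Nat
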